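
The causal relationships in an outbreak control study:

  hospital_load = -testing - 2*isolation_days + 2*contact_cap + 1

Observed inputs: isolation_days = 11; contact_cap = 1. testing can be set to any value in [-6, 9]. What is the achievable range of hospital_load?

-28 to -13

Substituting into the hospital_load equation gives hospital_load = -testing - 19.
Linear in testing, so extremes are at the endpoints: testing = -6 gives hospital_load = -13; testing = 9 gives hospital_load = -28.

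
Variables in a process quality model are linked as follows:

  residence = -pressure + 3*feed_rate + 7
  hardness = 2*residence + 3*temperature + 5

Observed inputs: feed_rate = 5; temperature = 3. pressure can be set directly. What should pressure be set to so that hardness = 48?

Substituting into the residence equation gives residence = -pressure + 22.
So hardness = -2*pressure + 58.
Solve -2*pressure + 58 = 48: pressure = (48 - 58) / -2 = 5.

pressure = 5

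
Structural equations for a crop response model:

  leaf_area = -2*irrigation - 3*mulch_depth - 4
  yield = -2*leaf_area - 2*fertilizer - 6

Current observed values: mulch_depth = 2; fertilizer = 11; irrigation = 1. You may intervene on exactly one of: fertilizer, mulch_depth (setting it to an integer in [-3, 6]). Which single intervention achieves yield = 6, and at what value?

Intervening on fertilizer: with other inputs at their observed values, yield = -2*fertilizer + 18. Solving for 6 gives fertilizer = 6, within [-3, 6].
Intervening on mulch_depth: yield = 6*mulch_depth - 16. Reaching 6 requires mulch_depth = 11/3, not an integer.

set fertilizer = 6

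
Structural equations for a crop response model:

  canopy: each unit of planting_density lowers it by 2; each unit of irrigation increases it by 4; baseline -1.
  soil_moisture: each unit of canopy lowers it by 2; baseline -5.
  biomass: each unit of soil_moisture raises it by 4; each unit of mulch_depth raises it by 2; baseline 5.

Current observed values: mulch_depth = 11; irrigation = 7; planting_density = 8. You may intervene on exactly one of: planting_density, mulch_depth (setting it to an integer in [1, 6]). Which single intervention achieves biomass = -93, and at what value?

Intervening on planting_density: biomass = 16*planting_density - 209. Reaching -93 requires planting_density = 29/4, not an integer.
Intervening on mulch_depth: with other inputs at their observed values, biomass = 2*mulch_depth - 103. Solving for -93 gives mulch_depth = 5, within [1, 6].

set mulch_depth = 5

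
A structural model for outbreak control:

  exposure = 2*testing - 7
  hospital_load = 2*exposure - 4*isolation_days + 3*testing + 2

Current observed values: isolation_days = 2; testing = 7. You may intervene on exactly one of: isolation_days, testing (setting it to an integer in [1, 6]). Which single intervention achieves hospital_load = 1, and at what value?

set testing = 3

Intervening on isolation_days: hospital_load = -4*isolation_days + 37. Reaching 1 requires isolation_days = 9, outside [1, 6].
Intervening on testing: with other inputs at their observed values, hospital_load = 7*testing - 20. Solving for 1 gives testing = 3, within [1, 6].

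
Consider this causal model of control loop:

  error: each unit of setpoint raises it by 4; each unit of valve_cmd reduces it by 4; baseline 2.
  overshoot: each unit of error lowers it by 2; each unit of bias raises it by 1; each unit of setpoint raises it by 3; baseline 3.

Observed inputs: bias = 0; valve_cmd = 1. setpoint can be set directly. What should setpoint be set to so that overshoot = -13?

Substituting into the error equation gives error = 4*setpoint - 2.
Substituting into the overshoot equation gives overshoot = -5*setpoint + 7.
Solve -5*setpoint + 7 = -13: setpoint = (-13 - 7) / -5 = 4.

setpoint = 4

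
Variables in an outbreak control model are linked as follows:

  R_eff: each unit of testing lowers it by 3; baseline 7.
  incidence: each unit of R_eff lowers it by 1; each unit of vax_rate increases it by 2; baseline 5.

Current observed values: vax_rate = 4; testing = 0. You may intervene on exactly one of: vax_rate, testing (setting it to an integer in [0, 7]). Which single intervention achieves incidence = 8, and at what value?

Intervening on vax_rate: with other inputs at their observed values, incidence = 2*vax_rate - 2. Solving for 8 gives vax_rate = 5, within [0, 7].
Intervening on testing: incidence = 3*testing + 6. Reaching 8 requires testing = 2/3, not an integer.

set vax_rate = 5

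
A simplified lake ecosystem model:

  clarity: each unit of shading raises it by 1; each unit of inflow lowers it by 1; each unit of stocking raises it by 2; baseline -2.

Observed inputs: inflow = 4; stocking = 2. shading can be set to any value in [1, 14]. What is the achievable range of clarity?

Substituting into the clarity equation gives clarity = shading - 2.
Linear in shading, so extremes are at the endpoints: shading = 1 gives clarity = -1; shading = 14 gives clarity = 12.

-1 to 12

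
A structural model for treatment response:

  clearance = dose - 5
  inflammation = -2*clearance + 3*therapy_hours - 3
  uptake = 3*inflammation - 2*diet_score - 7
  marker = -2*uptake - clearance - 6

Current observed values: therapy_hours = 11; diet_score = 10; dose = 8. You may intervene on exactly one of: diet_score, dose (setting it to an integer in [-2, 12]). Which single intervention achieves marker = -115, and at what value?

set diet_score = 6

Intervening on diet_score: with other inputs at their observed values, marker = 4*diet_score - 139. Solving for -115 gives diet_score = 6, within [-2, 12].
Intervening on dose: marker = 11*dose - 187. Reaching -115 requires dose = 72/11, not an integer.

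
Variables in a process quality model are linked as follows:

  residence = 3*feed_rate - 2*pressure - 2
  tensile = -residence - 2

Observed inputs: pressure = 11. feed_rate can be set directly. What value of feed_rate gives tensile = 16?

feed_rate = 2

Substituting into the residence equation gives residence = 3*feed_rate - 24.
tensile becomes -3*feed_rate + 22.
Solve -3*feed_rate + 22 = 16: feed_rate = (16 - 22) / -3 = 2.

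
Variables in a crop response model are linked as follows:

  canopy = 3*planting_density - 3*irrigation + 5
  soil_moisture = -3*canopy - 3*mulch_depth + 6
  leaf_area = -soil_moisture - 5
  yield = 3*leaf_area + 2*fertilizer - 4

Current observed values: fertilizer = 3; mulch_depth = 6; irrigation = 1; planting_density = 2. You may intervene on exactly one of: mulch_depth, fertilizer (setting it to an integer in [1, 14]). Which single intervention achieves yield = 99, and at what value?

set fertilizer = 5

Intervening on mulch_depth: yield = 9*mulch_depth + 41. Reaching 99 requires mulch_depth = 58/9, not an integer.
Intervening on fertilizer: with other inputs at their observed values, yield = 2*fertilizer + 89. Solving for 99 gives fertilizer = 5, within [1, 14].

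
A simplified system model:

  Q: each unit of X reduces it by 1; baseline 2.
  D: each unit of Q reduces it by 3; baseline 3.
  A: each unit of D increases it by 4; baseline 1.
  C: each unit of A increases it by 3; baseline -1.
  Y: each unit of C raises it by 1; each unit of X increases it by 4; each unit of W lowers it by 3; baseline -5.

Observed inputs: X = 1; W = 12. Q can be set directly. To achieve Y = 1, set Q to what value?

Q = 0

Intervening on Q fixes its value directly, overriding its dependence on X.
Substituting into the A equation gives A = -12*Q + 13.
Substituting into the C equation gives C = -36*Q + 38.
Substituting into the Y equation gives Y = -36*Q + 1.
Solve -36*Q + 1 = 1: Q = (1 - 1) / -36 = 0.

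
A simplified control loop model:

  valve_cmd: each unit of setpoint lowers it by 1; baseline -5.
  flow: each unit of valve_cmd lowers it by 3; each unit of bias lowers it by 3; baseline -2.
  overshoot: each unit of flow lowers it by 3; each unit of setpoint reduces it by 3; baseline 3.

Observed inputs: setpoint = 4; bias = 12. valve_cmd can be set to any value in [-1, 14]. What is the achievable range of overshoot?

96 to 231

Intervening on valve_cmd fixes its value directly, overriding its dependence on setpoint.
Substituting into the flow equation gives flow = -3*valve_cmd - 38.
This gives overshoot = 9*valve_cmd + 105.
Linear in valve_cmd, so extremes are at the endpoints: valve_cmd = -1 gives overshoot = 96; valve_cmd = 14 gives overshoot = 231.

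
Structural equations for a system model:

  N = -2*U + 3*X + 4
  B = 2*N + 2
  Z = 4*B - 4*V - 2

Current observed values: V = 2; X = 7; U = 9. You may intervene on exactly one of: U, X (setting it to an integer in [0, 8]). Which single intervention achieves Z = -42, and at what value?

Intervening on U: Z = -16*U + 198. Reaching -42 requires U = 15, outside [0, 8].
Intervening on X: with other inputs at their observed values, Z = 24*X - 114. Solving for -42 gives X = 3, within [0, 8].

set X = 3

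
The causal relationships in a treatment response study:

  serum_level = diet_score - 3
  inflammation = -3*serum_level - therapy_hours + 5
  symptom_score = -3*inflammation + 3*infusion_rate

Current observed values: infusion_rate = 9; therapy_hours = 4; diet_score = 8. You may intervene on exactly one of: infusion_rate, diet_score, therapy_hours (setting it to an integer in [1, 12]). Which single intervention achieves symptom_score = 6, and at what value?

Intervening on infusion_rate: symptom_score = 3*infusion_rate + 42. Reaching 6 requires infusion_rate = -12, outside [1, 12].
Intervening on diet_score: with other inputs at their observed values, symptom_score = 9*diet_score - 3. Solving for 6 gives diet_score = 1, within [1, 12].
Intervening on therapy_hours: symptom_score = 3*therapy_hours + 57. Reaching 6 requires therapy_hours = -17, outside [1, 12].

set diet_score = 1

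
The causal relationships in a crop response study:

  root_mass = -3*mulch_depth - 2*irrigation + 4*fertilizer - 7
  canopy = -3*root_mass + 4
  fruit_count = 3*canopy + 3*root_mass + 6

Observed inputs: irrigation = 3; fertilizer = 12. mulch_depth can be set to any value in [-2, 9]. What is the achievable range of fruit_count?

Substituting into the root_mass equation gives root_mass = -3*mulch_depth + 35.
Substituting into the canopy equation gives canopy = 9*mulch_depth - 101.
fruit_count becomes 18*mulch_depth - 192.
Linear in mulch_depth, so extremes are at the endpoints: mulch_depth = -2 gives fruit_count = -228; mulch_depth = 9 gives fruit_count = -30.

-228 to -30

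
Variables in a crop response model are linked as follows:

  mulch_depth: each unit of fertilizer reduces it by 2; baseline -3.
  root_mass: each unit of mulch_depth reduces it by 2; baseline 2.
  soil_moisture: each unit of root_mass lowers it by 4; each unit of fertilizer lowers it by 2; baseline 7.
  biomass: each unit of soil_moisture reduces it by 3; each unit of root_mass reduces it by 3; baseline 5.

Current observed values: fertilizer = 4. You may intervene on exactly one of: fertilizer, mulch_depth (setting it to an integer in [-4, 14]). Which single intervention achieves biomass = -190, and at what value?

set mulch_depth = 12

Intervening on fertilizer: biomass = 42*fertilizer + 56. Reaching -190 requires fertilizer = -41/7, not an integer.
Intervening on mulch_depth: with other inputs at their observed values, biomass = -18*mulch_depth + 26. Solving for -190 gives mulch_depth = 12, within [-4, 14].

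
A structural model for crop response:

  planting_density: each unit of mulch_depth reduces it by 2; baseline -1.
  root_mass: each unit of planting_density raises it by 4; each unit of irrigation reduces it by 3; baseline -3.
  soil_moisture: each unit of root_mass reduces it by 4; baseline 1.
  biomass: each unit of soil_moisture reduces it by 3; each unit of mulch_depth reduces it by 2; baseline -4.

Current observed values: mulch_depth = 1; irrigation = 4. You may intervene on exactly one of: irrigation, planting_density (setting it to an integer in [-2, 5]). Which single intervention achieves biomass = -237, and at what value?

set planting_density = -1

Intervening on irrigation: biomass = -36*irrigation - 189. Reaching -237 requires irrigation = 4/3, not an integer.
Intervening on planting_density: with other inputs at their observed values, biomass = 48*planting_density - 189. Solving for -237 gives planting_density = -1, within [-2, 5].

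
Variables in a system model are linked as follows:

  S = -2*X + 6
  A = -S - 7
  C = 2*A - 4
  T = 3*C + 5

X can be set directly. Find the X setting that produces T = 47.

Substituting into the A equation gives A = 2*X - 13.
C becomes 4*X - 30.
Substituting into the T equation gives T = 12*X - 85.
Solve 12*X - 85 = 47: X = (47 + 85) / 12 = 11.

X = 11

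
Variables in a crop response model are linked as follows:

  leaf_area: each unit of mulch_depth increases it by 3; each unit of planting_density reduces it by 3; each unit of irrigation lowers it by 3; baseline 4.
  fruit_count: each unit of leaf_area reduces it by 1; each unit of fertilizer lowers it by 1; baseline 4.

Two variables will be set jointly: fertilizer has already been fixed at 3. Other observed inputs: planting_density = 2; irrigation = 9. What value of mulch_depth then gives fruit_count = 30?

mulch_depth = 0

With fertilizer held at 3:
Substituting into the leaf_area equation gives leaf_area = 3*mulch_depth - 29.
So fruit_count = -3*mulch_depth + 30.
Solve -3*mulch_depth + 30 = 30: mulch_depth = (30 - 30) / -3 = 0.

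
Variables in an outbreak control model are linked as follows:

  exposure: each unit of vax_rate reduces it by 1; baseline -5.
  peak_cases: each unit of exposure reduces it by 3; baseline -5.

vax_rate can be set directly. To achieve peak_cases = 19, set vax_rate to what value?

vax_rate = 3

Substituting into the peak_cases equation gives peak_cases = 3*vax_rate + 10.
Solve 3*vax_rate + 10 = 19: vax_rate = (19 - 10) / 3 = 3.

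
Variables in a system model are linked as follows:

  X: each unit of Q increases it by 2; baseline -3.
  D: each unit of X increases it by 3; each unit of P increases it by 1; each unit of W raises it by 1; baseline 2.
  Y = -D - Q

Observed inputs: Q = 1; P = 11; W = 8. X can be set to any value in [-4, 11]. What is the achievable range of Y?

-55 to -10

Intervening on X fixes its value directly, overriding its dependence on Q.
Substituting into the D equation gives D = 3*X + 21.
This gives Y = -3*X - 22.
Linear in X, so extremes are at the endpoints: X = -4 gives Y = -10; X = 11 gives Y = -55.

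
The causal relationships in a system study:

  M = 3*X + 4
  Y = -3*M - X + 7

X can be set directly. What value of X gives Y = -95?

Substituting into the Y equation gives Y = -10*X - 5.
Solve -10*X - 5 = -95: X = (-95 + 5) / -10 = 9.

X = 9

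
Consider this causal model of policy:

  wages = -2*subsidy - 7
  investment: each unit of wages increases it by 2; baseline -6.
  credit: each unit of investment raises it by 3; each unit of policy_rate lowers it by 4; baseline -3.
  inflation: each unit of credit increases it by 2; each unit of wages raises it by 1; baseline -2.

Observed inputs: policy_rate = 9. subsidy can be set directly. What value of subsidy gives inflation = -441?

Substituting into the investment equation gives investment = -4*subsidy - 20.
credit becomes -12*subsidy - 99.
This gives inflation = -26*subsidy - 207.
Solve -26*subsidy - 207 = -441: subsidy = (-441 + 207) / -26 = 9.

subsidy = 9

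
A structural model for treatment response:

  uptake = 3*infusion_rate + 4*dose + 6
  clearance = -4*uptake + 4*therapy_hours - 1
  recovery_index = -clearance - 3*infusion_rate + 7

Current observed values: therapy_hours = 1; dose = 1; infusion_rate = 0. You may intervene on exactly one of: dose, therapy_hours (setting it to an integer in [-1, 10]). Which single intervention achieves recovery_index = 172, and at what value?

Intervening on dose: with other inputs at their observed values, recovery_index = 16*dose + 28. Solving for 172 gives dose = 9, within [-1, 10].
Intervening on therapy_hours: recovery_index = -4*therapy_hours + 48. Reaching 172 requires therapy_hours = -31, outside [-1, 10].

set dose = 9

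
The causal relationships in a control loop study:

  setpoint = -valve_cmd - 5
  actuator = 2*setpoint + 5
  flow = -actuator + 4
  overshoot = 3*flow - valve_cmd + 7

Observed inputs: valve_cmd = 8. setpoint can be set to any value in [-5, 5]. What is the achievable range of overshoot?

-34 to 26

Intervening on setpoint fixes its value directly, overriding its dependence on valve_cmd.
Substituting into the flow equation gives flow = -2*setpoint - 1.
Substituting into the overshoot equation gives overshoot = -6*setpoint - 4.
Linear in setpoint, so extremes are at the endpoints: setpoint = -5 gives overshoot = 26; setpoint = 5 gives overshoot = -34.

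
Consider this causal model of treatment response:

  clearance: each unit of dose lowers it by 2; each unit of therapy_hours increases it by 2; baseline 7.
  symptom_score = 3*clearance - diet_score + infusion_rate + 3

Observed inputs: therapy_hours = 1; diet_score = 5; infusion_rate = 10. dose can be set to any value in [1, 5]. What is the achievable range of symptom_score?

Substituting into the clearance equation gives clearance = -2*dose + 9.
So symptom_score = -6*dose + 35.
Linear in dose, so extremes are at the endpoints: dose = 1 gives symptom_score = 29; dose = 5 gives symptom_score = 5.

5 to 29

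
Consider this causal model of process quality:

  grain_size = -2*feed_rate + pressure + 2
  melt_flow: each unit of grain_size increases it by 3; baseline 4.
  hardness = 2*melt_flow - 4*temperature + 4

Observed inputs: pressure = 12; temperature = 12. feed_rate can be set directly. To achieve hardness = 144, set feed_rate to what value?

feed_rate = -8

Substituting into the grain_size equation gives grain_size = -2*feed_rate + 14.
Substituting into the melt_flow equation gives melt_flow = -6*feed_rate + 46.
This gives hardness = -12*feed_rate + 48.
Solve -12*feed_rate + 48 = 144: feed_rate = (144 - 48) / -12 = -8.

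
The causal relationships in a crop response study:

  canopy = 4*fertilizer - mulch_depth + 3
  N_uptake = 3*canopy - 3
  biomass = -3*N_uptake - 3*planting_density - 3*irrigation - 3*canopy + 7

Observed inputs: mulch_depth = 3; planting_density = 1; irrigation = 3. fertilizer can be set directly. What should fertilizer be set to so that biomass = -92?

Substituting into the canopy equation gives canopy = 4*fertilizer.
Substituting into the N_uptake equation gives N_uptake = 12*fertilizer - 3.
Substituting into the biomass equation gives biomass = -48*fertilizer + 4.
Solve -48*fertilizer + 4 = -92: fertilizer = (-92 - 4) / -48 = 2.

fertilizer = 2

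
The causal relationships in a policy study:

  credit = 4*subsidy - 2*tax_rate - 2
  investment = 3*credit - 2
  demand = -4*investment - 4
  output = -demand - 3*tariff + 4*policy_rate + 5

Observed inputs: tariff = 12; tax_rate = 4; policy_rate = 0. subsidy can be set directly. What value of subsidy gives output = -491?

subsidy = -7

Substituting into the credit equation gives credit = 4*subsidy - 10.
Substituting into the investment equation gives investment = 12*subsidy - 32.
demand becomes -48*subsidy + 124.
This gives output = 48*subsidy - 155.
Solve 48*subsidy - 155 = -491: subsidy = (-491 + 155) / 48 = -7.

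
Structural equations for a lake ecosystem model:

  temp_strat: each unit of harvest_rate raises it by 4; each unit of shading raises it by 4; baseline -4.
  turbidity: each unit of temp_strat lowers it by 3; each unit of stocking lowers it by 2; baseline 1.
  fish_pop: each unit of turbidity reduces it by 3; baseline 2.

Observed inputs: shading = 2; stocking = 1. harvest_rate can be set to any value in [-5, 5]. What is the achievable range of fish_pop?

Substituting into the temp_strat equation gives temp_strat = 4*harvest_rate + 4.
Substituting into the turbidity equation gives turbidity = -12*harvest_rate - 13.
fish_pop becomes 36*harvest_rate + 41.
Linear in harvest_rate, so extremes are at the endpoints: harvest_rate = -5 gives fish_pop = -139; harvest_rate = 5 gives fish_pop = 221.

-139 to 221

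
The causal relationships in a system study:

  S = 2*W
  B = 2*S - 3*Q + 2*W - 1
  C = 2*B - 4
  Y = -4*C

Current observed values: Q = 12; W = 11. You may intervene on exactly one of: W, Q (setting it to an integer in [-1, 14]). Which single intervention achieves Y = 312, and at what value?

Intervening on W: with other inputs at their observed values, Y = -48*W + 312. Solving for 312 gives W = 0, within [-1, 14].
Intervening on Q: Y = 24*Q - 504. Reaching 312 requires Q = 34, outside [-1, 14].

set W = 0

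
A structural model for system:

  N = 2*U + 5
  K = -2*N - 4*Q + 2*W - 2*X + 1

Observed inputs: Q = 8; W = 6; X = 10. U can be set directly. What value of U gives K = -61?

Substituting into the K equation gives K = -4*U - 49.
Solve -4*U - 49 = -61: U = (-61 + 49) / -4 = 3.

U = 3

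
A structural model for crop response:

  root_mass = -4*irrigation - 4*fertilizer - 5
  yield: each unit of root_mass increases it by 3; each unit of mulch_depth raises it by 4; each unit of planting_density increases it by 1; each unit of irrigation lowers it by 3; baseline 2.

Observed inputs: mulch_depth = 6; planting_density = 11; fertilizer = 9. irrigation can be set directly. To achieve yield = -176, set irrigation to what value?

Substituting into the root_mass equation gives root_mass = -4*irrigation - 41.
This gives yield = -15*irrigation - 86.
Solve -15*irrigation - 86 = -176: irrigation = (-176 + 86) / -15 = 6.

irrigation = 6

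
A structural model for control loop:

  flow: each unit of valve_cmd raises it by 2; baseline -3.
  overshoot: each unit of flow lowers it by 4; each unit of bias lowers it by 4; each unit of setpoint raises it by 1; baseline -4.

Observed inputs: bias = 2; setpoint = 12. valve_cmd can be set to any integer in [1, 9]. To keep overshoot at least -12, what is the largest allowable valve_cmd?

valve_cmd = 3

Substituting into the overshoot equation gives overshoot = -8*valve_cmd + 12.
Require -8*valve_cmd + 12 ≥ -12, so valve_cmd ≤ 3.
The largest integer in [1, 9] satisfying this is 3.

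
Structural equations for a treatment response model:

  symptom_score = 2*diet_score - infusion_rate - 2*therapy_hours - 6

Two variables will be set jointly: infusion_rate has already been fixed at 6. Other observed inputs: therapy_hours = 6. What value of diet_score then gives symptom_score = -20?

diet_score = 2

With infusion_rate held at 6:
Substituting into the symptom_score equation gives symptom_score = 2*diet_score - 24.
Solve 2*diet_score - 24 = -20: diet_score = (-20 + 24) / 2 = 2.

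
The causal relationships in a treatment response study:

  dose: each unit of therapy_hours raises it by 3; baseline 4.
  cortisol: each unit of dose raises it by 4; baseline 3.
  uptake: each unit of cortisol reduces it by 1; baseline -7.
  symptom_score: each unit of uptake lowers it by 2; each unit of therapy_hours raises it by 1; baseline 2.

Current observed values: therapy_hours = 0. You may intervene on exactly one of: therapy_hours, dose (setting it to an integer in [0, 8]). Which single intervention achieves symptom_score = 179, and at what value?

Intervening on therapy_hours: with other inputs at their observed values, symptom_score = 25*therapy_hours + 54. Solving for 179 gives therapy_hours = 5, within [0, 8].
Intervening on dose: symptom_score = 8*dose + 22. Reaching 179 requires dose = 157/8, not an integer.

set therapy_hours = 5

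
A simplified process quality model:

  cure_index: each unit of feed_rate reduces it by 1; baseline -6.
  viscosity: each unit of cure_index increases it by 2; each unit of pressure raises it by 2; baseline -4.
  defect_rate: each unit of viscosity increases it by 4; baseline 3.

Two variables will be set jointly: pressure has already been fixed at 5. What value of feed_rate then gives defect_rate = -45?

With pressure held at 5:
Substituting into the viscosity equation gives viscosity = -2*feed_rate - 6.
So defect_rate = -8*feed_rate - 21.
Solve -8*feed_rate - 21 = -45: feed_rate = (-45 + 21) / -8 = 3.

feed_rate = 3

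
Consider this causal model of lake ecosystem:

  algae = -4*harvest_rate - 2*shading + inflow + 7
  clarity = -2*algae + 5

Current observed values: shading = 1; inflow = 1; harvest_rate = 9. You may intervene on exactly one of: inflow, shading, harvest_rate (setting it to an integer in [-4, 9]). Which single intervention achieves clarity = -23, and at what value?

Intervening on inflow: clarity = -2*inflow + 67. Reaching -23 requires inflow = 45, outside [-4, 9].
Intervening on shading: clarity = 4*shading + 61. Reaching -23 requires shading = -21, outside [-4, 9].
Intervening on harvest_rate: with other inputs at their observed values, clarity = 8*harvest_rate - 7. Solving for -23 gives harvest_rate = -2, within [-4, 9].

set harvest_rate = -2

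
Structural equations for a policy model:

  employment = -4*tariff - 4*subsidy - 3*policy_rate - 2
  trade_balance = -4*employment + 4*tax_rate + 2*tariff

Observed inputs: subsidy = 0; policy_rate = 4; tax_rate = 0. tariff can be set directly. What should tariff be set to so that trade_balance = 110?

Substituting into the employment equation gives employment = -4*tariff - 14.
Substituting into the trade_balance equation gives trade_balance = 18*tariff + 56.
Solve 18*tariff + 56 = 110: tariff = (110 - 56) / 18 = 3.

tariff = 3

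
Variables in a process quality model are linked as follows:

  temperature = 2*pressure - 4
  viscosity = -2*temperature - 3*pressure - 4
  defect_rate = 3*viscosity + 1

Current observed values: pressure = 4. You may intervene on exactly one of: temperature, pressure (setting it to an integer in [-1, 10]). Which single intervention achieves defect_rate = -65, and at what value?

Intervening on temperature: with other inputs at their observed values, defect_rate = -6*temperature - 47. Solving for -65 gives temperature = 3, within [-1, 10].
Intervening on pressure: defect_rate = -21*pressure + 13. Reaching -65 requires pressure = 26/7, not an integer.

set temperature = 3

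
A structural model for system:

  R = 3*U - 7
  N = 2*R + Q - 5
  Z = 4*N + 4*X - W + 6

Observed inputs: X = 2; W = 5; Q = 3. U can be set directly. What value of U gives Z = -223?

Substituting into the N equation gives N = 6*U - 16.
This gives Z = 24*U - 55.
Solve 24*U - 55 = -223: U = (-223 + 55) / 24 = -7.

U = -7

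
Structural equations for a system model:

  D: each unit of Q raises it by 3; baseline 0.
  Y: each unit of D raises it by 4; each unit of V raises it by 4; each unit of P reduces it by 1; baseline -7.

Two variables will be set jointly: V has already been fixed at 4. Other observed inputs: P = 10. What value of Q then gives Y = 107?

Q = 9

With V held at 4:
Substituting into the Y equation gives Y = 12*Q - 1.
Solve 12*Q - 1 = 107: Q = (107 + 1) / 12 = 9.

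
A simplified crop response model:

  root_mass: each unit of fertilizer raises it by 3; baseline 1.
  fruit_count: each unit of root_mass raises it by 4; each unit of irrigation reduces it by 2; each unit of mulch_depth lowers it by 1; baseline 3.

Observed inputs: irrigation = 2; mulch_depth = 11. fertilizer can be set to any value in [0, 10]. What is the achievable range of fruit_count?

-8 to 112

Substituting into the fruit_count equation gives fruit_count = 12*fertilizer - 8.
Linear in fertilizer, so extremes are at the endpoints: fertilizer = 0 gives fruit_count = -8; fertilizer = 10 gives fruit_count = 112.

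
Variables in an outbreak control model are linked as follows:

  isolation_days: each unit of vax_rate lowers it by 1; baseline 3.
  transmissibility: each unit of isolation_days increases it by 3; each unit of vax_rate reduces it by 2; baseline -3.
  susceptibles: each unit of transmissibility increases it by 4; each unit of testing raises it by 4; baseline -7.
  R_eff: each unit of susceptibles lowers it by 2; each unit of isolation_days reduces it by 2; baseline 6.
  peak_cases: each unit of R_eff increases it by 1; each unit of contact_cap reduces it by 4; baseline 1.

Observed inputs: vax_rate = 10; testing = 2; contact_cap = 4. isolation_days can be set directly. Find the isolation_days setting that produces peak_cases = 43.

isolation_days = 5

Intervening on isolation_days fixes its value directly, overriding its dependence on vax_rate.
Substituting into the transmissibility equation gives transmissibility = 3*isolation_days - 23.
Substituting into the susceptibles equation gives susceptibles = 12*isolation_days - 91.
This gives R_eff = -26*isolation_days + 188.
So peak_cases = -26*isolation_days + 173.
Solve -26*isolation_days + 173 = 43: isolation_days = (43 - 173) / -26 = 5.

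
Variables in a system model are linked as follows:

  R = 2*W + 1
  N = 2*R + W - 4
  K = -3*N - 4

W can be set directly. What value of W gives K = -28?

W = 2

Substituting into the N equation gives N = 5*W - 2.
Substituting into the K equation gives K = -15*W + 2.
Solve -15*W + 2 = -28: W = (-28 - 2) / -15 = 2.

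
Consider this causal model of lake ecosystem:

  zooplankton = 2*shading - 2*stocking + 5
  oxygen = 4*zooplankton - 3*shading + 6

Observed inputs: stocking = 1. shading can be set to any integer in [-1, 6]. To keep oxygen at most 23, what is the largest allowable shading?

Substituting into the zooplankton equation gives zooplankton = 2*shading + 3.
Substituting into the oxygen equation gives oxygen = 5*shading + 18.
Require 5*shading + 18 ≤ 23, so shading ≤ 1.
The largest integer in [-1, 6] satisfying this is 1.

shading = 1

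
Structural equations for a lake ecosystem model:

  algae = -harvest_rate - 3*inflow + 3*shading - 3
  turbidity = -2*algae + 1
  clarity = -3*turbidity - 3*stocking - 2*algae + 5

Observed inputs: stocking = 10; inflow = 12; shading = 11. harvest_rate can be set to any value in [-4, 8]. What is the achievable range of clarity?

-84 to -36

Substituting into the algae equation gives algae = -harvest_rate - 6.
Substituting into the turbidity equation gives turbidity = 2*harvest_rate + 13.
Substituting into the clarity equation gives clarity = -4*harvest_rate - 52.
Linear in harvest_rate, so extremes are at the endpoints: harvest_rate = -4 gives clarity = -36; harvest_rate = 8 gives clarity = -84.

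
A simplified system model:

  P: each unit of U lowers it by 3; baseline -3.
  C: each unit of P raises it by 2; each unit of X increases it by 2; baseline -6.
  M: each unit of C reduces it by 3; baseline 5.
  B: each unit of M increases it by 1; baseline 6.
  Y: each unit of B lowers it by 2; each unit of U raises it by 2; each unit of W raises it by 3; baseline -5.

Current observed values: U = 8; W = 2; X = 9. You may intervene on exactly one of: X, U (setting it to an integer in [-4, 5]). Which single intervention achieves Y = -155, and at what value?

set U = 5

Intervening on X: Y = 12*X - 365. Reaching -155 requires X = 35/2, not an integer.
Intervening on U: with other inputs at their observed values, Y = -34*U + 15. Solving for -155 gives U = 5, within [-4, 5].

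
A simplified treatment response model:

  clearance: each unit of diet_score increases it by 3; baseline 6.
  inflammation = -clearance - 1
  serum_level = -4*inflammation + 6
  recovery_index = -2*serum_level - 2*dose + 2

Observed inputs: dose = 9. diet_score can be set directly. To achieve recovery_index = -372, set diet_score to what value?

Substituting into the inflammation equation gives inflammation = -3*diet_score - 7.
So serum_level = 12*diet_score + 34.
This gives recovery_index = -24*diet_score - 84.
Solve -24*diet_score - 84 = -372: diet_score = (-372 + 84) / -24 = 12.

diet_score = 12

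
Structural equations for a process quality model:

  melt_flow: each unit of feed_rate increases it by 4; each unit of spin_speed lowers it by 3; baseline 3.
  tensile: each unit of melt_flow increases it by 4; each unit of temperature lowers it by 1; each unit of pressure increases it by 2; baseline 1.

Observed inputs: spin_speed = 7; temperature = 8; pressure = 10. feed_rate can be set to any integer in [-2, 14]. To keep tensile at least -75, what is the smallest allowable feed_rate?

Substituting into the melt_flow equation gives melt_flow = 4*feed_rate - 18.
Substituting into the tensile equation gives tensile = 16*feed_rate - 59.
Require 16*feed_rate - 59 ≥ -75, so feed_rate ≥ -1.
The smallest integer in [-2, 14] satisfying this is -1.

feed_rate = -1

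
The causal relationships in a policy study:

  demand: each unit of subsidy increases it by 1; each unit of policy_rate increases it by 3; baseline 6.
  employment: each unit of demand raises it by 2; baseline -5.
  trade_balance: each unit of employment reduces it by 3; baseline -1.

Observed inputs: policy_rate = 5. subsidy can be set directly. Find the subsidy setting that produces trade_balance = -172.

Substituting into the demand equation gives demand = subsidy + 21.
This gives employment = 2*subsidy + 37.
Substituting into the trade_balance equation gives trade_balance = -6*subsidy - 112.
Solve -6*subsidy - 112 = -172: subsidy = (-172 + 112) / -6 = 10.

subsidy = 10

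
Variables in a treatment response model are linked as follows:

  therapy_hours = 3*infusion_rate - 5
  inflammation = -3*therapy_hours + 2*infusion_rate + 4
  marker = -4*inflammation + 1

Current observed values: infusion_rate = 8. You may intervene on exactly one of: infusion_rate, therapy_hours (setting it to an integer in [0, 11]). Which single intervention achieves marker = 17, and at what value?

Intervening on infusion_rate: marker = 28*infusion_rate - 75. Reaching 17 requires infusion_rate = 23/7, not an integer.
Intervening on therapy_hours: with other inputs at their observed values, marker = 12*therapy_hours - 79. Solving for 17 gives therapy_hours = 8, within [0, 11].

set therapy_hours = 8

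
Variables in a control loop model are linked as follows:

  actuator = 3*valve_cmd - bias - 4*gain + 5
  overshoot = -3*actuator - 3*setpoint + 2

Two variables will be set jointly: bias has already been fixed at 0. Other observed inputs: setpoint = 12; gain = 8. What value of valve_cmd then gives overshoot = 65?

With bias held at 0:
Substituting into the actuator equation gives actuator = 3*valve_cmd - 27.
So overshoot = -9*valve_cmd + 47.
Solve -9*valve_cmd + 47 = 65: valve_cmd = (65 - 47) / -9 = -2.

valve_cmd = -2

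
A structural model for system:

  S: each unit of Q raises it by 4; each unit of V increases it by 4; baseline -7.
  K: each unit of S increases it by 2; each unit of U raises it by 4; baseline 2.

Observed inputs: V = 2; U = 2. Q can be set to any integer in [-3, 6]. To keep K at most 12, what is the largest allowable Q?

Substituting into the S equation gives S = 4*Q + 1.
Substituting into the K equation gives K = 8*Q + 12.
Require 8*Q + 12 ≤ 12, so Q ≤ 0.
The largest integer in [-3, 6] satisfying this is 0.

Q = 0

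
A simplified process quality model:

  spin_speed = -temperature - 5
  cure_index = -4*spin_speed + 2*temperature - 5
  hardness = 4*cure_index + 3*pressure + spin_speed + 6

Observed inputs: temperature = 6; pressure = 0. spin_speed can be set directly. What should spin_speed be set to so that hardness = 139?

Intervening on spin_speed fixes its value directly, overriding its dependence on temperature.
Substituting into the cure_index equation gives cure_index = -4*spin_speed + 7.
This gives hardness = -15*spin_speed + 34.
Solve -15*spin_speed + 34 = 139: spin_speed = (139 - 34) / -15 = -7.

spin_speed = -7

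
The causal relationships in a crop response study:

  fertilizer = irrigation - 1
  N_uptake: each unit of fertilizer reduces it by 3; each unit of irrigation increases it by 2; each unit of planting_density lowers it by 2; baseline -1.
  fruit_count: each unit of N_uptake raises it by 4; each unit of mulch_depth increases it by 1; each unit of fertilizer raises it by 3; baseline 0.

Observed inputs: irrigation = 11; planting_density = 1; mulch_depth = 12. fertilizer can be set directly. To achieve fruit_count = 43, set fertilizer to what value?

Intervening on fertilizer fixes its value directly, overriding its dependence on irrigation.
Substituting into the N_uptake equation gives N_uptake = -3*fertilizer + 19.
This gives fruit_count = -9*fertilizer + 88.
Solve -9*fertilizer + 88 = 43: fertilizer = (43 - 88) / -9 = 5.

fertilizer = 5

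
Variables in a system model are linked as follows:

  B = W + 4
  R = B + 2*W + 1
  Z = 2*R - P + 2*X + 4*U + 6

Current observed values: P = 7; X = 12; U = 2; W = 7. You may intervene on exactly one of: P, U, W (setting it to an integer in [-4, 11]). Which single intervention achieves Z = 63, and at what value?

set U = -3

Intervening on P: Z = -P + 90. Reaching 63 requires P = 27, outside [-4, 11].
Intervening on U: with other inputs at their observed values, Z = 4*U + 75. Solving for 63 gives U = -3, within [-4, 11].
Intervening on W: Z = 6*W + 41. Reaching 63 requires W = 11/3, not an integer.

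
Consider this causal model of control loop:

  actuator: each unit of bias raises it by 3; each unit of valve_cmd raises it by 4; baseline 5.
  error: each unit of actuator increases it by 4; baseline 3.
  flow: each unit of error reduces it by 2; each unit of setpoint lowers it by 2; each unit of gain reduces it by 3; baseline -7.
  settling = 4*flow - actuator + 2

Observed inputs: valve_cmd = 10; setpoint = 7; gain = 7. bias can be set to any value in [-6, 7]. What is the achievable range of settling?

Substituting into the actuator equation gives actuator = 3*bias + 45.
Substituting into the error equation gives error = 12*bias + 183.
So flow = -24*bias - 408.
Substituting into the settling equation gives settling = -99*bias - 1675.
Linear in bias, so extremes are at the endpoints: bias = -6 gives settling = -1081; bias = 7 gives settling = -2368.

-2368 to -1081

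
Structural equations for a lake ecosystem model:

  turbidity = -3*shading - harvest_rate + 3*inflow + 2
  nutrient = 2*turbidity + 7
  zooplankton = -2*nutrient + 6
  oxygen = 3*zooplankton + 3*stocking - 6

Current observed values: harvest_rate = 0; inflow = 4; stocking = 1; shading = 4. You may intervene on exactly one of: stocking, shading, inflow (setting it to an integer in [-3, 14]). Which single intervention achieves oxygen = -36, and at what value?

Intervening on stocking: with other inputs at their observed values, oxygen = 3*stocking - 54. Solving for -36 gives stocking = 6, within [-3, 14].
Intervening on shading: oxygen = 36*shading - 195. Reaching -36 requires shading = 53/12, not an integer.
Intervening on inflow: oxygen = -36*inflow + 93. Reaching -36 requires inflow = 43/12, not an integer.

set stocking = 6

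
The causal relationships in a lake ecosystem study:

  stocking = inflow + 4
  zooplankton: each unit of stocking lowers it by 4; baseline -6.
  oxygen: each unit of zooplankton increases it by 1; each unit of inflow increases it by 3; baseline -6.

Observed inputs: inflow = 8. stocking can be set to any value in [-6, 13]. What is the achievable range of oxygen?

-40 to 36

Intervening on stocking fixes its value directly, overriding its dependence on inflow.
Substituting into the oxygen equation gives oxygen = -4*stocking + 12.
Linear in stocking, so extremes are at the endpoints: stocking = -6 gives oxygen = 36; stocking = 13 gives oxygen = -40.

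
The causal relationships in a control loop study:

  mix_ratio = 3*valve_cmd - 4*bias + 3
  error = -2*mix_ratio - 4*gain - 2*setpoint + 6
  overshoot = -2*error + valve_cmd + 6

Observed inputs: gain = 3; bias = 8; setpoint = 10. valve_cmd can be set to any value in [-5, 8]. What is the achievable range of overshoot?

-123 to 46

Substituting into the mix_ratio equation gives mix_ratio = 3*valve_cmd - 29.
Substituting into the error equation gives error = -6*valve_cmd + 32.
So overshoot = 13*valve_cmd - 58.
Linear in valve_cmd, so extremes are at the endpoints: valve_cmd = -5 gives overshoot = -123; valve_cmd = 8 gives overshoot = 46.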